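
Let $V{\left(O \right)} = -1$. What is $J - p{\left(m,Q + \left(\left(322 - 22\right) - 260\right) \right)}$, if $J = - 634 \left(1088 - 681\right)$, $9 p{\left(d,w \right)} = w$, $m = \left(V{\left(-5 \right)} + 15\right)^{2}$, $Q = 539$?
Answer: $- \frac{774307}{3} \approx -2.581 \cdot 10^{5}$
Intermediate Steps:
$m = 196$ ($m = \left(-1 + 15\right)^{2} = 14^{2} = 196$)
$p{\left(d,w \right)} = \frac{w}{9}$
$J = -258038$ ($J = \left(-634\right) 407 = -258038$)
$J - p{\left(m,Q + \left(\left(322 - 22\right) - 260\right) \right)} = -258038 - \frac{539 + \left(\left(322 - 22\right) - 260\right)}{9} = -258038 - \frac{539 + \left(300 - 260\right)}{9} = -258038 - \frac{539 + 40}{9} = -258038 - \frac{1}{9} \cdot 579 = -258038 - \frac{193}{3} = - \frac{774307}{3}$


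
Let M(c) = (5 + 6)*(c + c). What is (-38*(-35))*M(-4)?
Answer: -117040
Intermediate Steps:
M(c) = 22*c (M(c) = 11*(2*c) = 22*c)
(-38*(-35))*M(-4) = (-38*(-35))*(22*(-4)) = 1330*(-88) = -117040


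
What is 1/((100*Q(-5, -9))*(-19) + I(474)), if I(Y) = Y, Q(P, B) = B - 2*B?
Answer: -1/16626 ≈ -6.0147e-5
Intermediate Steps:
Q(P, B) = -B
1/((100*Q(-5, -9))*(-19) + I(474)) = 1/((100*(-1*(-9)))*(-19) + 474) = 1/((100*9)*(-19) + 474) = 1/(900*(-19) + 474) = 1/(-17100 + 474) = 1/(-16626) = -1/16626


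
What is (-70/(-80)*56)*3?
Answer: 147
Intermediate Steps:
(-70/(-80)*56)*3 = (-70*(-1/80)*56)*3 = ((7/8)*56)*3 = 49*3 = 147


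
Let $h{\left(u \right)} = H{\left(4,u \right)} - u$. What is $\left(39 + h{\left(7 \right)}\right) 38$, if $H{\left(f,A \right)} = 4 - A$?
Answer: $1102$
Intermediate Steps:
$h{\left(u \right)} = 4 - 2 u$ ($h{\left(u \right)} = \left(4 - u\right) - u = 4 - 2 u$)
$\left(39 + h{\left(7 \right)}\right) 38 = \left(39 + \left(4 - 14\right)\right) 38 = \left(39 - 10\right) 38 = 29 \cdot 38 = 1102$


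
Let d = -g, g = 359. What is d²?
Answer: 128881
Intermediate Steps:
d = -359 (d = -1*359 = -359)
d² = (-359)² = 128881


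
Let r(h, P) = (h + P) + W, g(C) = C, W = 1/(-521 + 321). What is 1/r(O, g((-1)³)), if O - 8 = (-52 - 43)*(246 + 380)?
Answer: -200/11892601 ≈ -1.6817e-5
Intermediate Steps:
W = -1/200 (W = 1/(-200) = -1/200 ≈ -0.0050000)
O = -59462 (O = 8 + (-52 - 43)*(246 + 380) = 8 - 95*626 = 8 - 59470 = -59462)
r(h, P) = -1/200 + P + h (r(h, P) = (h + P) - 1/200 = (P + h) - 1/200 = -1/200 + P + h)
1/r(O, g((-1)³)) = 1/(-1/200 + (-1)³ - 59462) = 1/(-1/200 - 1 - 59462) = 1/(-11892601/200) = -200/11892601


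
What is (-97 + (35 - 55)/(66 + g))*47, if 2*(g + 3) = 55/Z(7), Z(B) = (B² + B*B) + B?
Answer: -12152743/2657 ≈ -4573.9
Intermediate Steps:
Z(B) = B + 2*B² (Z(B) = (B² + B²) + B = 2*B² + B = B + 2*B²)
g = -115/42 (g = -3 + (55/((7*(1 + 2*7))))/2 = -3 + (55/((7*(1 + 14))))/2 = -3 + (55/((7*15)))/2 = -3 + (55/105)/2 = -3 + (55*(1/105))/2 = -3 + (½)*(11/21) = -3 + 11/42 = -115/42 ≈ -2.7381)
(-97 + (35 - 55)/(66 + g))*47 = (-97 + (35 - 55)/(66 - 115/42))*47 = (-97 - 20/2657/42)*47 = (-97 - 20*42/2657)*47 = (-97 - 840/2657)*47 = -258569/2657*47 = -12152743/2657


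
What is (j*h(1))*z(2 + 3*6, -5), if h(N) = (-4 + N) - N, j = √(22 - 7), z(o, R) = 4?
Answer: -16*√15 ≈ -61.968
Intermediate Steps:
j = √15 ≈ 3.8730
h(N) = -4
(j*h(1))*z(2 + 3*6, -5) = (√15*(-4))*4 = -4*√15*4 = -16*√15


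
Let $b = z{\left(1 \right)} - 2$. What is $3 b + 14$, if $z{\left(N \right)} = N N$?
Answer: $11$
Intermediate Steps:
$z{\left(N \right)} = N^{2}$
$b = -1$ ($b = 1^{2} - 2 = 1 - 2 = -1$)
$3 b + 14 = 3 \left(-1\right) + 14 = -3 + 14 = 11$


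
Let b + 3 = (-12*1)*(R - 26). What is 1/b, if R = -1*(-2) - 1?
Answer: 1/297 ≈ 0.0033670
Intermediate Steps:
R = 1 (R = 2 - 1 = 1)
b = 297 (b = -3 + (-12*1)*(1 - 26) = -3 - 12*(-25) = -3 + 300 = 297)
1/b = 1/297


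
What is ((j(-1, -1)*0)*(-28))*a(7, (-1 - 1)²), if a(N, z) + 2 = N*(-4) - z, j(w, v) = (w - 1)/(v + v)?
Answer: 0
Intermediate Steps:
j(w, v) = (-1 + w)/(2*v) (j(w, v) = (-1 + w)/((2*v)) = (-1 + w)*(1/(2*v)) = (-1 + w)/(2*v))
a(N, z) = -2 - z - 4*N (a(N, z) = -2 + (N*(-4) - z) = -2 + (-4*N - z) = -2 + (-z - 4*N) = -2 - z - 4*N)
((j(-1, -1)*0)*(-28))*a(7, (-1 - 1)²) = ((((½)*(-1 - 1)/(-1))*0)*(-28))*(-2 - (-1 - 1)² - 4*7) = ((((½)*(-1)*(-2))*0)*(-28))*(-2 - 1*(-2)² - 28) = ((1*0)*(-28))*(-2 - 1*4 - 28) = (0*(-28))*(-2 - 4 - 28) = 0*(-34) = 0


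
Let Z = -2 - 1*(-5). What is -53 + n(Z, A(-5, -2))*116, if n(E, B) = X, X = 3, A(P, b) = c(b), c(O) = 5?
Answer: 295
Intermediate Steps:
A(P, b) = 5
Z = 3 (Z = -2 + 5 = 3)
n(E, B) = 3
-53 + n(Z, A(-5, -2))*116 = -53 + 3*116 = -53 + 348 = 295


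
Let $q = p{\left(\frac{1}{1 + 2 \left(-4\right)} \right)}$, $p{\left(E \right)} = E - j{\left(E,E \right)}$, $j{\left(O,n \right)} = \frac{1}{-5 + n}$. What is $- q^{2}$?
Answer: $- \frac{169}{63504} \approx -0.0026613$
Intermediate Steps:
$p{\left(E \right)} = E - \frac{1}{-5 + E}$
$q = \frac{13}{252}$ ($q = \frac{-1 + \frac{-5 + \frac{1}{1 + 2 \left(-4\right)}}{1 + 2 \left(-4\right)}}{-5 + \frac{1}{1 + 2 \left(-4\right)}} = \frac{-1 + \frac{-5 + \frac{1}{1 - 8}}{1 - 8}}{-5 + \frac{1}{1 - 8}} = \frac{-1 + \frac{-5 + \frac{1}{-7}}{-7}}{-5 + \frac{1}{-7}} = \frac{-1 - \frac{-5 - \frac{1}{7}}{7}}{-5 - \frac{1}{7}} = \frac{-1 - - \frac{36}{49}}{- \frac{36}{7}} = - \frac{7 \left(-1 + \frac{36}{49}\right)}{36} = \left(- \frac{7}{36}\right) \left(- \frac{13}{49}\right) = \frac{13}{252} \approx 0.051587$)
$- q^{2} = - \left(\frac{13}{252}\right)^{2} = \left(-1\right) \frac{169}{63504} = - \frac{169}{63504}$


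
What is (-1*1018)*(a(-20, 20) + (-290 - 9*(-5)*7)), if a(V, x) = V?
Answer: -5090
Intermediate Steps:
(-1*1018)*(a(-20, 20) + (-290 - 9*(-5)*7)) = (-1*1018)*(-20 + (-290 - 9*(-5)*7)) = -1018*(-20 + (-290 + 45*7)) = -1018*(-20 + (-290 + 315)) = -1018*(-20 + 25) = -1018*5 = -5090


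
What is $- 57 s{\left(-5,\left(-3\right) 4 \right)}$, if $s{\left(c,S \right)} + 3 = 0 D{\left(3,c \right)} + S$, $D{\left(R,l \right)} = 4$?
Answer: $855$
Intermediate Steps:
$s{\left(c,S \right)} = -3 + S$ ($s{\left(c,S \right)} = -3 + \left(0 \cdot 4 + S\right) = -3 + \left(0 + S\right) = -3 + S$)
$- 57 s{\left(-5,\left(-3\right) 4 \right)} = - 57 \left(-3 - 12\right) = \left(-57\right) \left(-15\right) = 855$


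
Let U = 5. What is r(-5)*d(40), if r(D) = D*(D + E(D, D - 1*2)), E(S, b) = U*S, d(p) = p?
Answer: 6000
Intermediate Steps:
E(S, b) = 5*S
r(D) = 6*D² (r(D) = D*(D + 5*D) = D*(6*D) = 6*D²)
r(-5)*d(40) = (6*(-5)²)*40 = (6*25)*40 = 150*40 = 6000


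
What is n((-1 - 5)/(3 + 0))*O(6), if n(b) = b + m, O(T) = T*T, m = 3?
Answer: 36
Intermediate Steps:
O(T) = T²
n(b) = 3 + b (n(b) = b + 3 = 3 + b)
n((-1 - 5)/(3 + 0))*O(6) = (3 + (-1 - 5)/(3 + 0))*6² = (3 - 6/3)*36 = (3 - 6*⅓)*36 = (3 - 2)*36 = 1*36 = 36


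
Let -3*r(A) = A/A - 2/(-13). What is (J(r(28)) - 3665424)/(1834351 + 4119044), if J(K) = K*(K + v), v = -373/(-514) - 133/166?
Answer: -7224510274/11734076445 ≈ -0.61569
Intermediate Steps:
r(A) = -5/13 (r(A) = -(A/A - 2/(-13))/3 = -(1 - 2*(-1/13))/3 = -(1 + 2/13)/3 = -⅓*15/13 = -5/13)
v = -1611/21331 (v = -373*(-1/514) - 133*1/166 = 373/514 - 133/166 = -1611/21331 ≈ -0.075524)
J(K) = K*(-1611/21331 + K) (J(K) = K*(K - 1611/21331) = K*(-1611/21331 + K))
(J(r(28)) - 3665424)/(1834351 + 4119044) = ((1/21331)*(-5/13)*(-1611 + 21331*(-5/13)) - 3665424)/(1834351 + 4119044) = ((1/21331)*(-5/13)*(-1611 - 106655/13) - 3665424)/5953395 = ((1/21331)*(-5/13)*(-127598/13) - 3665424)*(1/5953395) = (637990/3604939 - 3665424)*(1/5953395) = -13213629291146/3604939*1/5953395 = -7224510274/11734076445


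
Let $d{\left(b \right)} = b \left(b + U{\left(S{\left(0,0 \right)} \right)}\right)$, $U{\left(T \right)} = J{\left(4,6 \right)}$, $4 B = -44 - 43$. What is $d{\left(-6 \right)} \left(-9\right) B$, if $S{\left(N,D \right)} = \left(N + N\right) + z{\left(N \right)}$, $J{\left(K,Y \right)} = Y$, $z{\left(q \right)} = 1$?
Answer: $0$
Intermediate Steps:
$B = - \frac{87}{4}$ ($B = \frac{-44 - 43}{4} = \frac{1}{4} \left(-87\right) = - \frac{87}{4} \approx -21.75$)
$S{\left(N,D \right)} = 1 + 2 N$ ($S{\left(N,D \right)} = \left(N + N\right) + 1 = 2 N + 1 = 1 + 2 N$)
$U{\left(T \right)} = 6$
$d{\left(b \right)} = b \left(6 + b\right)$ ($d{\left(b \right)} = b \left(b + 6\right) = b \left(6 + b\right)$)
$d{\left(-6 \right)} \left(-9\right) B = - 6 \left(6 - 6\right) \left(-9\right) \left(- \frac{87}{4}\right) = \left(-6\right) 0 \left(-9\right) \left(- \frac{87}{4}\right) = 0 \left(-9\right) \left(- \frac{87}{4}\right) = 0 \left(- \frac{87}{4}\right) = 0$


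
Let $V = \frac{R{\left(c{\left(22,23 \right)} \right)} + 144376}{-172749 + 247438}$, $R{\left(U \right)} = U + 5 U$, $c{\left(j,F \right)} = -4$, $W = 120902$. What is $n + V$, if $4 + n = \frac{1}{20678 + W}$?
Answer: $- \frac{21860443631}{10574468620} \approx -2.0673$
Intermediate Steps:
$R{\left(U \right)} = 6 U$
$n = - \frac{566319}{141580}$ ($n = -4 + \frac{1}{20678 + 120902} = -4 + \frac{1}{141580} = - \frac{566319}{141580} \approx -4.0$)
$V = \frac{144352}{74689}$ ($V = \frac{6 \left(-4\right) + 144376}{-172749 + 247438} = \frac{-24 + 144376}{74689} = 144352 \cdot \frac{1}{74689} = \frac{144352}{74689} \approx 1.9327$)
$n + V = - \frac{566319}{141580} + \frac{144352}{74689} = - \frac{21860443631}{10574468620}$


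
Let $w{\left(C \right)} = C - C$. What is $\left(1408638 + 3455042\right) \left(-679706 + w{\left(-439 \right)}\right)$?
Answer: $-3305872478080$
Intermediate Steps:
$w{\left(C \right)} = 0$
$\left(1408638 + 3455042\right) \left(-679706 + w{\left(-439 \right)}\right) = \left(1408638 + 3455042\right) \left(-679706 + 0\right) = 4863680 \left(-679706\right) = -3305872478080$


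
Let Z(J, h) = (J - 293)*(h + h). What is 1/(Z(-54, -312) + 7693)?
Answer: 1/224221 ≈ 4.4599e-6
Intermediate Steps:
Z(J, h) = 2*h*(-293 + J) (Z(J, h) = (-293 + J)*(2*h) = 2*h*(-293 + J))
1/(Z(-54, -312) + 7693) = 1/(2*(-312)*(-293 - 54) + 7693) = 1/(2*(-312)*(-347) + 7693) = 1/(216528 + 7693) = 1/224221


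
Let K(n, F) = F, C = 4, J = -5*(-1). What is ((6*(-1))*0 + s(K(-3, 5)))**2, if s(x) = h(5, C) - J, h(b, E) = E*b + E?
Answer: 361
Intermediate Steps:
J = 5
h(b, E) = E + E*b
s(x) = 19 (s(x) = 4*(1 + 5) - 1*5 = 4*6 - 5 = 24 - 5 = 19)
((6*(-1))*0 + s(K(-3, 5)))**2 = ((6*(-1))*0 + 19)**2 = (-6*0 + 19)**2 = (0 + 19)**2 = 19**2 = 361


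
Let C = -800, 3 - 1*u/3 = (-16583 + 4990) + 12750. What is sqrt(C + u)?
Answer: I*sqrt(4262) ≈ 65.284*I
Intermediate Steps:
u = -3462 (u = 9 - 3*((-16583 + 4990) + 12750) = 9 - 3*(-11593 + 12750) = 9 - 3*1157 = 9 - 3471 = -3462)
sqrt(C + u) = sqrt(-800 - 3462) = sqrt(-4262) = I*sqrt(4262)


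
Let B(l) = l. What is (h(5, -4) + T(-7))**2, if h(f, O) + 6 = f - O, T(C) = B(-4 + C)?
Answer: 64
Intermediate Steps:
T(C) = -4 + C
h(f, O) = -6 + f - O (h(f, O) = -6 + (f - O) = -6 + f - O)
(h(5, -4) + T(-7))**2 = ((-6 + 5 - 1*(-4)) + (-4 - 7))**2 = ((-6 + 5 + 4) - 11)**2 = (3 - 11)**2 = (-8)**2 = 64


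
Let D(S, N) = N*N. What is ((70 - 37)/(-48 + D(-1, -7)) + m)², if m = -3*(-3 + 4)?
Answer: 900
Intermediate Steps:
D(S, N) = N²
m = -3 (m = -3*1 = -3)
((70 - 37)/(-48 + D(-1, -7)) + m)² = ((70 - 37)/(-48 + (-7)²) - 3)² = (33/(-48 + 49) - 3)² = (33/1 - 3)² = (33*1 - 3)² = (33 - 3)² = 30² = 900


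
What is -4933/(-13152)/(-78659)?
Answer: -4933/1034523168 ≈ -4.7684e-6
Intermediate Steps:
-4933/(-13152)/(-78659) = -4933*(-1/13152)*(-1/78659) = (4933/13152)*(-1/78659) = -4933/1034523168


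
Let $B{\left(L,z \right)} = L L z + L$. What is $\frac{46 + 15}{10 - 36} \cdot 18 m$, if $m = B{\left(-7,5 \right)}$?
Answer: $- \frac{130662}{13} \approx -10051.0$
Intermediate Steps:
$B{\left(L,z \right)} = L + z L^{2}$ ($B{\left(L,z \right)} = L^{2} z + L = z L^{2} + L = L + z L^{2}$)
$m = 238$ ($m = - 7 \left(1 - 35\right) = \left(-7\right) \left(-34\right) = 238$)
$\frac{46 + 15}{10 - 36} \cdot 18 m = \frac{46 + 15}{10 - 36} \cdot 18 \cdot 238 = \frac{61}{-26} \cdot 18 \cdot 238 = 61 \left(- \frac{1}{26}\right) 18 \cdot 238 = \left(- \frac{61}{26}\right) 18 \cdot 238 = \left(- \frac{549}{13}\right) 238 = - \frac{130662}{13}$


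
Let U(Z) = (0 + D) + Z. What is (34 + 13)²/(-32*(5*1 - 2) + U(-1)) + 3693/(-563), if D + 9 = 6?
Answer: -1612967/56300 ≈ -28.650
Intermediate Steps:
D = -3 (D = -9 + 6 = -3)
U(Z) = -3 + Z (U(Z) = (0 - 3) + Z = -3 + Z)
(34 + 13)²/(-32*(5*1 - 2) + U(-1)) + 3693/(-563) = (34 + 13)²/(-32*(5*1 - 2) + (-3 - 1)) + 3693/(-563) = 47²/(-32*(5 - 2) - 4) + 3693*(-1/563) = 2209/(-32*3 - 4) - 3693/563 = 2209/(-96 - 4) - 3693/563 = 2209/(-100) - 3693/563 = 2209*(-1/100) - 3693/563 = -2209/100 - 3693/563 = -1612967/56300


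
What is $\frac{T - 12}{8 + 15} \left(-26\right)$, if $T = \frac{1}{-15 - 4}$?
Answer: $\frac{5954}{437} \approx 13.625$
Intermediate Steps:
$T = - \frac{1}{19}$ ($T = \frac{1}{-19} = - \frac{1}{19} \approx -0.052632$)
$\frac{T - 12}{8 + 15} \left(-26\right) = \frac{- \frac{1}{19} - 12}{8 + 15} \left(-26\right) = \frac{- \frac{1}{19} - 12}{23} \left(-26\right) = \left(- \frac{229}{19}\right) \frac{1}{23} \left(-26\right) = \left(- \frac{229}{437}\right) \left(-26\right) = \frac{5954}{437}$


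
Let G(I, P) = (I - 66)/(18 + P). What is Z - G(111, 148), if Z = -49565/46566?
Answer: -2580815/1932489 ≈ -1.3355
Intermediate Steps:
Z = -49565/46566 (Z = -49565*1/46566 = -49565/46566 ≈ -1.0644)
G(I, P) = (-66 + I)/(18 + P)
Z - G(111, 148) = -49565/46566 - (-66 + 111)/(18 + 148) = -49565/46566 - 45/166 = -2580815/1932489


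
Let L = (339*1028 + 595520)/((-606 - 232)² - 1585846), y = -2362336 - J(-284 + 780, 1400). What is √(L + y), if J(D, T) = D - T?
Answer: I*√51213743291564382/147267 ≈ 1536.7*I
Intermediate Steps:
y = -2361432 (y = -2362336 - ((-284 + 780) - 1*1400) = -2362336 - (496 - 1400) = -2362336 - 1*(-904) = -2362336 + 904 = -2361432)
L = -472006/441801 (L = (348492 + 595520)/((-838)² - 1585846) = 944012/(702244 - 1585846) = 944012/(-883602) = 944012*(-1/883602) = -472006/441801 ≈ -1.0684)
√(L + y) = √(-472006/441801 - 2361432) = √(-1043283491038/441801) = I*√51213743291564382/147267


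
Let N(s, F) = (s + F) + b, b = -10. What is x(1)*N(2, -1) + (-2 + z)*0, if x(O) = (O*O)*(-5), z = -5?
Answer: 45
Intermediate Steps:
N(s, F) = -10 + F + s (N(s, F) = (s + F) - 10 = (F + s) - 10 = -10 + F + s)
x(O) = -5*O² (x(O) = O²*(-5) = -5*O²)
x(1)*N(2, -1) + (-2 + z)*0 = (-5*1²)*(-10 - 1 + 2) + (-2 - 5)*0 = -5*1*(-9) - 7*0 = -5*(-9) + 0 = 45 + 0 = 45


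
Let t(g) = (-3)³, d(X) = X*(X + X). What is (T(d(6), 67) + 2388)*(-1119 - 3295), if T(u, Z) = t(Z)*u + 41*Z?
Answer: -14085074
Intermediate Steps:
d(X) = 2*X² (d(X) = X*(2*X) = 2*X²)
t(g) = -27
T(u, Z) = -27*u + 41*Z
(T(d(6), 67) + 2388)*(-1119 - 3295) = ((-54*6² + 41*67) + 2388)*(-1119 - 3295) = ((-54*36 + 2747) + 2388)*(-4414) = ((-27*72 + 2747) + 2388)*(-4414) = ((-1944 + 2747) + 2388)*(-4414) = (803 + 2388)*(-4414) = 3191*(-4414) = -14085074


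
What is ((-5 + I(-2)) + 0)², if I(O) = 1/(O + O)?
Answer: 441/16 ≈ 27.563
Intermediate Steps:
I(O) = 1/(2*O)
((-5 + I(-2)) + 0)² = ((-5 + (½)/(-2)) + 0)² = ((-5 + (½)*(-½)) + 0)² = ((-5 - ¼) + 0)² = (-21/4 + 0)² = (-21/4)² = 441/16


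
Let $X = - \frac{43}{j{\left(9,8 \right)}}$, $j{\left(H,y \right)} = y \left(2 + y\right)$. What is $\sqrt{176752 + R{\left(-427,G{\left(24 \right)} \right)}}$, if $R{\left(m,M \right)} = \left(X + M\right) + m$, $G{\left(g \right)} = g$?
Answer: $\frac{\sqrt{70539385}}{20} \approx 419.94$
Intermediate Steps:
$X = - \frac{43}{80}$ ($X = - \frac{43}{8 \left(2 + 8\right)} = - \frac{43}{8 \cdot 10} = - \frac{43}{80} \approx -0.5375$)
$R{\left(m,M \right)} = - \frac{43}{80} + M + m$ ($R{\left(m,M \right)} = \left(- \frac{43}{80} + M\right) + m = - \frac{43}{80} + M + m$)
$\sqrt{176752 + R{\left(-427,G{\left(24 \right)} \right)}} = \sqrt{176752 - \frac{32283}{80}} = \sqrt{\frac{14107877}{80}} = \frac{\sqrt{70539385}}{20}$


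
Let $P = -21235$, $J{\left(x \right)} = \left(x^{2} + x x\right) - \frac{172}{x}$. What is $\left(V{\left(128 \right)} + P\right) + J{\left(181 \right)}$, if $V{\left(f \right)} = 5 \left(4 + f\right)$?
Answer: $\frac{8135235}{181} \approx 44946.0$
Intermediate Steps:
$V{\left(f \right)} = 20 + 5 f$
$J{\left(x \right)} = - \frac{172}{x} + 2 x^{2}$ ($J{\left(x \right)} = \left(x^{2} + x^{2}\right) - \frac{172}{x} = 2 x^{2} - \frac{172}{x} = - \frac{172}{x} + 2 x^{2}$)
$\left(V{\left(128 \right)} + P\right) + J{\left(181 \right)} = \left(\left(20 + 5 \cdot 128\right) - 21235\right) + \frac{2 \left(-86 + 181^{3}\right)}{181} = \left(\left(20 + 640\right) - 21235\right) + 2 \cdot \frac{1}{181} \left(-86 + 5929741\right) = \left(660 - 21235\right) + 2 \cdot \frac{1}{181} \cdot 5929655 = -20575 + \frac{11859310}{181} = \frac{8135235}{181}$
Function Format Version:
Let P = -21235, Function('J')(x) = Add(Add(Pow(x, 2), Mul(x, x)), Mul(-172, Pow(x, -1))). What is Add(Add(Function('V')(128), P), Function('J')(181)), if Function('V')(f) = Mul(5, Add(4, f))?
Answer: Rational(8135235, 181) ≈ 44946.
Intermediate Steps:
Function('V')(f) = Add(20, Mul(5, f))
Function('J')(x) = Add(Mul(-172, Pow(x, -1)), Mul(2, Pow(x, 2))) (Function('J')(x) = Add(Add(Pow(x, 2), Pow(x, 2)), Mul(-172, Pow(x, -1))) = Add(Mul(2, Pow(x, 2)), Mul(-172, Pow(x, -1))) = Add(Mul(-172, Pow(x, -1)), Mul(2, Pow(x, 2))))
Add(Add(Function('V')(128), P), Function('J')(181)) = Add(Add(Add(20, Mul(5, 128)), -21235), Mul(2, Pow(181, -1), Add(-86, Pow(181, 3)))) = Add(Add(Add(20, 640), -21235), Mul(2, Rational(1, 181), Add(-86, 5929741))) = Add(Add(660, -21235), Mul(2, Rational(1, 181), 5929655)) = Add(-20575, Rational(11859310, 181)) = Rational(8135235, 181)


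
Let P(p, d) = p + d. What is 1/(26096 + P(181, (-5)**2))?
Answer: 1/26302 ≈ 3.8020e-5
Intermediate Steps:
P(p, d) = d + p
1/(26096 + P(181, (-5)**2)) = 1/(26096 + ((-5)**2 + 181)) = 1/(26096 + (25 + 181)) = 1/(26096 + 206) = 1/26302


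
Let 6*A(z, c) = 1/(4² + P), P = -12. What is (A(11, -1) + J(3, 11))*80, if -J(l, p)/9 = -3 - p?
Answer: 30250/3 ≈ 10083.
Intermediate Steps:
J(l, p) = 27 + 9*p (J(l, p) = -9*(-3 - p) = 27 + 9*p)
A(z, c) = 1/24 (A(z, c) = 1/(6*(4² - 12)) = 1/(6*(16 - 12)) = (⅙)/4 = (⅙)*(¼) = 1/24)
(A(11, -1) + J(3, 11))*80 = (1/24 + (27 + 9*11))*80 = (1/24 + (27 + 99))*80 = (1/24 + 126)*80 = (3025/24)*80 = 30250/3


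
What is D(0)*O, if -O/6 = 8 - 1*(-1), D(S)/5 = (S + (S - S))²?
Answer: 0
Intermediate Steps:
D(S) = 5*S² (D(S) = 5*(S + (S - S))² = 5*(S + 0)² = 5*S²)
O = -54 (O = -6*(8 - 1*(-1)) = -6*(8 + 1) = -6*9 = -54)
D(0)*O = (5*0²)*(-54) = (5*0)*(-54) = 0*(-54) = 0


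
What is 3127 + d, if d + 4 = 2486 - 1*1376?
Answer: 4233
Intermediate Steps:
d = 1106 (d = -4 + (2486 - 1*1376) = -4 + (2486 - 1376) = -4 + 1110 = 1106)
3127 + d = 3127 + 1106 = 4233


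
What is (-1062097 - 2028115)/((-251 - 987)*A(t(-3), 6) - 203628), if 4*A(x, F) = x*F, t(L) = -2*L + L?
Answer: 3090212/209199 ≈ 14.772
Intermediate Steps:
t(L) = -L
A(x, F) = F*x/4 (A(x, F) = (x*F)/4 = (F*x)/4 = F*x/4)
(-1062097 - 2028115)/((-251 - 987)*A(t(-3), 6) - 203628) = (-1062097 - 2028115)/((-251 - 987)*((¼)*6*(-1*(-3))) - 203628) = -3090212/(-619*6*3/2 - 203628) = -3090212/(-1238*9/2 - 203628) = -3090212/(-5571 - 203628) = -3090212/(-209199) = -3090212*(-1/209199) = 3090212/209199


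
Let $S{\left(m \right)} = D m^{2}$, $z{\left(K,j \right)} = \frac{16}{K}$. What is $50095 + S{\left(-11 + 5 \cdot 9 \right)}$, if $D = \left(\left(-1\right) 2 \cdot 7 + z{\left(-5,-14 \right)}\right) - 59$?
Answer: $- \frac{189961}{5} \approx -37992.0$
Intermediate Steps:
$D = - \frac{381}{5}$ ($D = \left(\left(-1\right) 2 \cdot 7 + \frac{16}{-5}\right) - 59 = \left(\left(-2\right) 7 + 16 \left(- \frac{1}{5}\right)\right) - 59 = \left(-14 - \frac{16}{5}\right) - 59 = - \frac{86}{5} - 59 = - \frac{381}{5} \approx -76.2$)
$S{\left(m \right)} = - \frac{381 m^{2}}{5}$
$50095 + S{\left(-11 + 5 \cdot 9 \right)} = 50095 - \frac{381 \left(-11 + 5 \cdot 9\right)^{2}}{5} = 50095 - \frac{381 \left(-11 + 45\right)^{2}}{5} = 50095 - \frac{381 \cdot 34^{2}}{5} = 50095 - \frac{440436}{5} = - \frac{189961}{5}$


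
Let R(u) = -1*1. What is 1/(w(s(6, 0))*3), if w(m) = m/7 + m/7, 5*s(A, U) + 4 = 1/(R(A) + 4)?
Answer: -35/22 ≈ -1.5909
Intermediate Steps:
R(u) = -1
s(A, U) = -11/15 (s(A, U) = -4/5 + 1/(5*(-1 + 4)) = -4/5 + (1/5)/3 = -4/5 + (1/5)*(1/3) = -4/5 + 1/15 = -11/15)
w(m) = 2*m/7 (w(m) = m*(1/7) + m*(1/7) = m/7 + m/7 = 2*m/7)
1/(w(s(6, 0))*3) = 1/(((2/7)*(-11/15))*3) = 1/(-22/105*3) = 1/(-22/35) = -35/22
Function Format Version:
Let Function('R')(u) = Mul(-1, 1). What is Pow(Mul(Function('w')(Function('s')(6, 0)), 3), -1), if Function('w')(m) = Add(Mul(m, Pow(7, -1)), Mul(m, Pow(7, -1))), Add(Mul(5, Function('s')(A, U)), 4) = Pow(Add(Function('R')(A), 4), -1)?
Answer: Rational(-35, 22) ≈ -1.5909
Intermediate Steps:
Function('R')(u) = -1
Function('s')(A, U) = Rational(-11, 15) (Function('s')(A, U) = Add(Rational(-4, 5), Mul(Rational(1, 5), Pow(Add(-1, 4), -1))) = Add(Rational(-4, 5), Mul(Rational(1, 5), Pow(3, -1))) = Add(Rational(-4, 5), Mul(Rational(1, 5), Rational(1, 3))) = Add(Rational(-4, 5), Rational(1, 15)) = Rational(-11, 15))
Function('w')(m) = Mul(Rational(2, 7), m) (Function('w')(m) = Add(Mul(m, Rational(1, 7)), Mul(m, Rational(1, 7))) = Add(Mul(Rational(1, 7), m), Mul(Rational(1, 7), m)) = Mul(Rational(2, 7), m))
Pow(Mul(Function('w')(Function('s')(6, 0)), 3), -1) = Pow(Mul(Mul(Rational(2, 7), Rational(-11, 15)), 3), -1) = Pow(Mul(Rational(-22, 105), 3), -1) = Pow(Rational(-22, 35), -1) = Rational(-35, 22)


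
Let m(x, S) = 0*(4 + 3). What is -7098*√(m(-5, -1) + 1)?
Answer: -7098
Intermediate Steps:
m(x, S) = 0 (m(x, S) = 0*7 = 0)
-7098*√(m(-5, -1) + 1) = -7098*√(0 + 1) = -7098*√1 = -7098*1 = -7098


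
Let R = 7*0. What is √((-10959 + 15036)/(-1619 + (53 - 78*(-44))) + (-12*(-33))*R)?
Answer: 3*√93922/622 ≈ 1.4781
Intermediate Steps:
R = 0
√((-10959 + 15036)/(-1619 + (53 - 78*(-44))) + (-12*(-33))*R) = √((-10959 + 15036)/(-1619 + (53 - 78*(-44))) - 12*(-33)*0) = √(4077/(-1619 + (53 + 3432)) + 396*0) = √(4077/(-1619 + 3485) + 0) = √(4077/1866 + 0) = √(4077*(1/1866) + 0) = √(1359/622 + 0) = √(1359/622) = 3*√93922/622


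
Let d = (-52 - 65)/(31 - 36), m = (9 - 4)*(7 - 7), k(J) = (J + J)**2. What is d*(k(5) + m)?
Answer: 2340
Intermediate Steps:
k(J) = 4*J**2 (k(J) = (2*J)**2 = 4*J**2)
m = 0 (m = 5*0 = 0)
d = 117/5 (d = -117/(-5) = -117*(-1/5) = 117/5 ≈ 23.400)
d*(k(5) + m) = 117*(4*5**2 + 0)/5 = 117*(4*25 + 0)/5 = 117*(100 + 0)/5 = (117/5)*100 = 2340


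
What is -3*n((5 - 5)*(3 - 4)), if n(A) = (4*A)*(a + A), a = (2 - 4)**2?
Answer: 0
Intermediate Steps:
a = 4 (a = (-2)**2 = 4)
n(A) = 4*A*(4 + A) (n(A) = (4*A)*(4 + A) = 4*A*(4 + A))
-3*n((5 - 5)*(3 - 4)) = -12*(5 - 5)*(3 - 4)*(4 + (5 - 5)*(3 - 4)) = -12*0*(-1)*(4 + 0*(-1)) = -12*0*(4 + 0) = -12*0*4 = -3*0 = 0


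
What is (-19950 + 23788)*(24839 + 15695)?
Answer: 155569492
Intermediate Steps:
(-19950 + 23788)*(24839 + 15695) = 3838*40534 = 155569492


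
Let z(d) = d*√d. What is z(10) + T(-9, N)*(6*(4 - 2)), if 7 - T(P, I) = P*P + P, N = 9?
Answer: -780 + 10*√10 ≈ -748.38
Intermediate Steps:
z(d) = d^(3/2)
T(P, I) = 7 - P - P² (T(P, I) = 7 - (P*P + P) = 7 - (P² + P) = 7 - (P + P²) = 7 + (-P - P²) = 7 - P - P²)
z(10) + T(-9, N)*(6*(4 - 2)) = 10^(3/2) + (7 - 1*(-9) - 1*(-9)²)*(6*(4 - 2)) = 10*√10 + (7 + 9 - 1*81)*(6*2) = 10*√10 + (7 + 9 - 81)*12 = 10*√10 - 65*12 = 10*√10 - 780 = -780 + 10*√10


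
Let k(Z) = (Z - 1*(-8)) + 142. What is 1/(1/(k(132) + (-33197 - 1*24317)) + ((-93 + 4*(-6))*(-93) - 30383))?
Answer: -57232/1116138465 ≈ -5.1277e-5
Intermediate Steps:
k(Z) = 150 + Z (k(Z) = (Z + 8) + 142 = (8 + Z) + 142 = 150 + Z)
1/(1/(k(132) + (-33197 - 1*24317)) + ((-93 + 4*(-6))*(-93) - 30383)) = 1/(1/((150 + 132) + (-33197 - 1*24317)) + ((-93 + 4*(-6))*(-93) - 30383)) = 1/(1/(282 + (-33197 - 24317)) + ((-93 - 24)*(-93) - 30383)) = 1/(1/(282 - 57514) + (-117*(-93) - 30383)) = 1/(1/(-57232) + (10881 - 30383)) = 1/(-1/57232 - 19502) = 1/(-1116138465/57232) = -57232/1116138465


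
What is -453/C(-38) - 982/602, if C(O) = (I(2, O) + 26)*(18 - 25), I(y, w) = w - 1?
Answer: -25862/3913 ≈ -6.6093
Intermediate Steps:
I(y, w) = -1 + w
C(O) = -175 - 7*O (C(O) = ((-1 + O) + 26)*(18 - 25) = (25 + O)*(-7) = -175 - 7*O)
-453/C(-38) - 982/602 = -453/(-175 - 7*(-38)) - 982/602 = -453/(-175 + 266) - 982*1/602 = -453/91 - 491/301 = -25862/3913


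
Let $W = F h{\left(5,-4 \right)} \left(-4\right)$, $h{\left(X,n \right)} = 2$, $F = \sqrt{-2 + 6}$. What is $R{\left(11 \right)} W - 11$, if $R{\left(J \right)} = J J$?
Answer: $-1947$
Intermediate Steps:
$F = 2$ ($F = \sqrt{4} = 2$)
$R{\left(J \right)} = J^{2}$
$W = -16$ ($W = 2 \cdot 2 \left(-4\right) = 4 \left(-4\right) = -16$)
$R{\left(11 \right)} W - 11 = 11^{2} \left(-16\right) - 11 = 121 \left(-16\right) - 11 = -1936 - 11 = -1947$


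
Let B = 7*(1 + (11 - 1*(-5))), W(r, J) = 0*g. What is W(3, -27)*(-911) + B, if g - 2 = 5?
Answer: 119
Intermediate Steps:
g = 7 (g = 2 + 5 = 7)
W(r, J) = 0 (W(r, J) = 0*7 = 0)
B = 119 (B = 7*(1 + (11 + 5)) = 7*(1 + 16) = 7*17 = 119)
W(3, -27)*(-911) + B = 0*(-911) + 119 = 0 + 119 = 119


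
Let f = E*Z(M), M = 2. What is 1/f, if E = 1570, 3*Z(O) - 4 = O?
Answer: 1/3140 ≈ 0.00031847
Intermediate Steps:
Z(O) = 4/3 + O/3
f = 3140 (f = 1570*(4/3 + (⅓)*2) = 1570*(4/3 + ⅔) = 1570*2 = 3140)
1/f = 1/3140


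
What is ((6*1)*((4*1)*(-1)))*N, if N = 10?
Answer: -240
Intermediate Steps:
((6*1)*((4*1)*(-1)))*N = ((6*1)*((4*1)*(-1)))*10 = (6*(4*(-1)))*10 = (6*(-4))*10 = -24*10 = -240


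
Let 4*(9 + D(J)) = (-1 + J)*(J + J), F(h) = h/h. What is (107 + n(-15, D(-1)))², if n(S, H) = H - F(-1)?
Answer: 9604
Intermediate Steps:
F(h) = 1
D(J) = -9 + J*(-1 + J)/2 (D(J) = -9 + ((-1 + J)*(J + J))/4 = -9 + ((-1 + J)*(2*J))/4 = -9 + (2*J*(-1 + J))/4 = -9 + J*(-1 + J)/2)
n(S, H) = -1 + H (n(S, H) = H - 1*1 = H - 1 = -1 + H)
(107 + n(-15, D(-1)))² = (107 + (-1 + (-9 + (½)*(-1)² - ½*(-1))))² = (107 + (-1 + (-9 + (½)*1 + ½)))² = (107 + (-1 + (-9 + ½ + ½)))² = (107 + (-1 - 8))² = (107 - 9)² = 98² = 9604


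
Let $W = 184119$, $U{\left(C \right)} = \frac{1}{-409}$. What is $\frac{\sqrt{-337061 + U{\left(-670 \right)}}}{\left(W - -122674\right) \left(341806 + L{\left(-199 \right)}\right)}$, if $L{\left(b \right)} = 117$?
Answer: $\frac{45 i \sqrt{27843902}}{42903929422051} \approx 5.5345 \cdot 10^{-9} i$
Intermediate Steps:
$U{\left(C \right)} = - \frac{1}{409}$
$\frac{\sqrt{-337061 + U{\left(-670 \right)}}}{\left(W - -122674\right) \left(341806 + L{\left(-199 \right)}\right)} = \frac{\sqrt{-337061 - \frac{1}{409}}}{\left(184119 - -122674\right) \left(341806 + 117\right)} = \frac{\sqrt{- \frac{137857950}{409}}}{\left(184119 + 122674\right) 341923} = \frac{\frac{45}{409} i \sqrt{27843902}}{306793 \cdot 341923} = \frac{\frac{45}{409} i \sqrt{27843902}}{104899582939} = \frac{45 i \sqrt{27843902}}{409} \cdot \frac{1}{104899582939} = \frac{45 i \sqrt{27843902}}{42903929422051}$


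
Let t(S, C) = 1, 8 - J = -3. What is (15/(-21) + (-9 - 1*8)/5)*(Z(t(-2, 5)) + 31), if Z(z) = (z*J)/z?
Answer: -864/5 ≈ -172.80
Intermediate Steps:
J = 11 (J = 8 - 1*(-3) = 8 + 3 = 11)
Z(z) = 11 (Z(z) = (z*11)/z = (11*z)/z = 11)
(15/(-21) + (-9 - 1*8)/5)*(Z(t(-2, 5)) + 31) = (15/(-21) + (-9 - 1*8)/5)*(11 + 31) = (15*(-1/21) + (-9 - 8)*(⅕))*42 = (-5/7 - 17*⅕)*42 = (-5/7 - 17/5)*42 = -144/35*42 = -864/5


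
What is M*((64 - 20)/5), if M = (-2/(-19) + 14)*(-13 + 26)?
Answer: 153296/95 ≈ 1613.6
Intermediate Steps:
M = 3484/19 (M = (-2*(-1/19) + 14)*13 = (2/19 + 14)*13 = (268/19)*13 = 3484/19 ≈ 183.37)
M*((64 - 20)/5) = 3484*((64 - 20)/5)/19 = 3484*(44*(1/5))/19 = (3484/19)*(44/5) = 153296/95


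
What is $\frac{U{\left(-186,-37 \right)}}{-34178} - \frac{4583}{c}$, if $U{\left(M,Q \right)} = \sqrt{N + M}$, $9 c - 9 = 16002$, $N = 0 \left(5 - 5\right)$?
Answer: $- \frac{4583}{1779} - \frac{i \sqrt{186}}{34178} \approx -2.5762 - 0.00039903 i$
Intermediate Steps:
$N = 0$ ($N = 0 \cdot 0 = 0$)
$c = 1779$ ($c = 1 + \frac{1}{9} \cdot 16002 = 1 + 1778 = 1779$)
$U{\left(M,Q \right)} = \sqrt{M}$ ($U{\left(M,Q \right)} = \sqrt{0 + M} = \sqrt{M}$)
$\frac{U{\left(-186,-37 \right)}}{-34178} - \frac{4583}{c} = \frac{\sqrt{-186}}{-34178} - \frac{4583}{1779} = i \sqrt{186} \left(- \frac{1}{34178}\right) - \frac{4583}{1779} = - \frac{i \sqrt{186}}{34178} - \frac{4583}{1779} = - \frac{4583}{1779} - \frac{i \sqrt{186}}{34178}$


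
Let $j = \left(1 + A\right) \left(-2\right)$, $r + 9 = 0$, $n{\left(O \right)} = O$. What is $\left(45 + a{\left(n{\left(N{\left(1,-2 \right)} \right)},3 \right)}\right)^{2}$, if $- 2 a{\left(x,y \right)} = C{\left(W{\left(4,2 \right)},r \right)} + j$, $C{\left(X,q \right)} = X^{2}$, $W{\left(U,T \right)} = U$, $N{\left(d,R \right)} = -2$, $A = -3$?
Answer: $1225$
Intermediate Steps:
$r = -9$ ($r = -9 + 0 = -9$)
$j = 4$ ($j = \left(1 - 3\right) \left(-2\right) = \left(-2\right) \left(-2\right) = 4$)
$a{\left(x,y \right)} = -10$ ($a{\left(x,y \right)} = - \frac{4^{2} + 4}{2} = - \frac{16 + 4}{2} = \left(- \frac{1}{2}\right) 20 = -10$)
$\left(45 + a{\left(n{\left(N{\left(1,-2 \right)} \right)},3 \right)}\right)^{2} = \left(45 - 10\right)^{2} = 35^{2} = 1225$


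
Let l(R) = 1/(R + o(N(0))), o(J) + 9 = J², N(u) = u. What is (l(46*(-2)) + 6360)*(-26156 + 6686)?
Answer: -12506729730/101 ≈ -1.2383e+8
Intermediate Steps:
o(J) = -9 + J²
l(R) = 1/(-9 + R) (l(R) = 1/(R + (-9 + 0²)) = 1/(R + (-9 + 0)) = 1/(R - 9) = 1/(-9 + R))
(l(46*(-2)) + 6360)*(-26156 + 6686) = (1/(-9 + 46*(-2)) + 6360)*(-26156 + 6686) = (1/(-9 - 92) + 6360)*(-19470) = (1/(-101) + 6360)*(-19470) = (-1/101 + 6360)*(-19470) = (642359/101)*(-19470) = -12506729730/101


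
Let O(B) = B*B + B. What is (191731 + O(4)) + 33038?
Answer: 224789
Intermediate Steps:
O(B) = B + B² (O(B) = B² + B = B + B²)
(191731 + O(4)) + 33038 = (191731 + 4*(1 + 4)) + 33038 = (191731 + 4*5) + 33038 = (191731 + 20) + 33038 = 191751 + 33038 = 224789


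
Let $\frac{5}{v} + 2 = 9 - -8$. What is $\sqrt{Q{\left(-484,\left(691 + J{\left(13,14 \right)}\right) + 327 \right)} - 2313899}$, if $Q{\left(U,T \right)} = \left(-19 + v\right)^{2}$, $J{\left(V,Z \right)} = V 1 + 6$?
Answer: $\frac{i \sqrt{20821955}}{3} \approx 1521.0 i$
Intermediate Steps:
$J{\left(V,Z \right)} = 6 + V$ ($J{\left(V,Z \right)} = V + 6 = 6 + V$)
$v = \frac{1}{3}$ ($v = \frac{5}{-2 + \left(9 - -8\right)} = \frac{5}{-2 + \left(9 + 8\right)} = \frac{5}{-2 + 17} = \frac{5}{15} = 5 \cdot \frac{1}{15} = \frac{1}{3} \approx 0.33333$)
$Q{\left(U,T \right)} = \frac{3136}{9}$ ($Q{\left(U,T \right)} = \left(-19 + \frac{1}{3}\right)^{2} = \left(- \frac{56}{3}\right)^{2} = \frac{3136}{9}$)
$\sqrt{Q{\left(-484,\left(691 + J{\left(13,14 \right)}\right) + 327 \right)} - 2313899} = \sqrt{\frac{3136}{9} - 2313899} = \sqrt{- \frac{20821955}{9}} = \frac{i \sqrt{20821955}}{3}$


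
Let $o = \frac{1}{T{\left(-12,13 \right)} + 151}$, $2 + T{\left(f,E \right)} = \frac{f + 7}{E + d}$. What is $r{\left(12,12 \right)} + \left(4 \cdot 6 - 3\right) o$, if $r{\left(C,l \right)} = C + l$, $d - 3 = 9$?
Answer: $\frac{5987}{248} \approx 24.141$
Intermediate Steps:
$d = 12$ ($d = 3 + 9 = 12$)
$T{\left(f,E \right)} = -2 + \frac{7 + f}{12 + E}$ ($T{\left(f,E \right)} = -2 + \frac{f + 7}{E + 12} = -2 + \frac{7 + f}{12 + E}$)
$o = \frac{5}{744}$ ($o = \frac{1}{\frac{-17 - 12 - 26}{12 + 13} + 151} = \frac{1}{\frac{-17 - 12 - 26}{25} + 151} = \frac{1}{\frac{1}{25} \left(-55\right) + 151} = \frac{1}{- \frac{11}{5} + 151} = \frac{1}{\frac{744}{5}} = \frac{5}{744} \approx 0.0067204$)
$r{\left(12,12 \right)} + \left(4 \cdot 6 - 3\right) o = \left(12 + 12\right) + \left(4 \cdot 6 - 3\right) \frac{5}{744} = 24 + \left(24 - 3\right) \frac{5}{744} = 24 + 21 \cdot \frac{5}{744} = 24 + \frac{35}{248} = \frac{5987}{248}$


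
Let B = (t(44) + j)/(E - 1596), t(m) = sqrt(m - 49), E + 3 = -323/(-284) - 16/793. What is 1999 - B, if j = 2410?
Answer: 719907684527/359862393 + 225212*I*sqrt(5)/359862393 ≈ 2000.5 + 0.0013994*I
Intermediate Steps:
E = -424041/225212 (E = -3 + (-323/(-284) - 16/793) = -3 + (-323*(-1/284) - 16*1/793) = -3 + (323/284 - 16/793) = -3 + 251595/225212 = -424041/225212 ≈ -1.8829)
t(m) = sqrt(-49 + m)
B = -542760920/359862393 - 225212*I*sqrt(5)/359862393 (B = (sqrt(-49 + 44) + 2410)/(-424041/225212 - 1596) = (sqrt(-5) + 2410)/(-359862393/225212) = (I*sqrt(5) + 2410)*(-225212/359862393) = (2410 + I*sqrt(5))*(-225212/359862393) = -542760920/359862393 - 225212*I*sqrt(5)/359862393 ≈ -1.5082 - 0.0013994*I)
1999 - B = 1999 - (-542760920/359862393 - 225212*I*sqrt(5)/359862393) = 1999 + (542760920/359862393 + 225212*I*sqrt(5)/359862393) = 719907684527/359862393 + 225212*I*sqrt(5)/359862393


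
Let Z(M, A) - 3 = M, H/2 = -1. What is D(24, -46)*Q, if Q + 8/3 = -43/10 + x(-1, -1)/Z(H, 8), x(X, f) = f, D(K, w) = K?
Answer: -956/5 ≈ -191.20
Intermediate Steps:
H = -2 (H = 2*(-1) = -2)
Z(M, A) = 3 + M
Q = -239/30 (Q = -8/3 + (-43/10 - 1/(3 - 2)) = -8/3 + (-43*⅒ - 1/1) = -8/3 + (-43/10 - 1*1) = -8/3 + (-43/10 - 1) = -8/3 - 53/10 = -239/30 ≈ -7.9667)
D(24, -46)*Q = 24*(-239/30) = -956/5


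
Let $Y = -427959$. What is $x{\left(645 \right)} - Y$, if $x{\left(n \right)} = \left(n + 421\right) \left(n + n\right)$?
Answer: $1803099$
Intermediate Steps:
$x{\left(n \right)} = 2 n \left(421 + n\right)$ ($x{\left(n \right)} = \left(421 + n\right) 2 n = 2 n \left(421 + n\right)$)
$x{\left(645 \right)} - Y = 2 \cdot 645 \left(421 + 645\right) - -427959 = 2 \cdot 645 \cdot 1066 + 427959 = 1375140 + 427959 = 1803099$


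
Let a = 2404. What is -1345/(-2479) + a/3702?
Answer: 5469353/4588629 ≈ 1.1919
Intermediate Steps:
-1345/(-2479) + a/3702 = -1345/(-2479) + 2404/3702 = -1345*(-1/2479) + 2404*(1/3702) = 1345/2479 + 1202/1851 = 5469353/4588629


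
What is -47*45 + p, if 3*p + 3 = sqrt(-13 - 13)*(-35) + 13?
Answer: -6335/3 - 35*I*sqrt(26)/3 ≈ -2111.7 - 59.489*I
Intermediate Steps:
p = 10/3 - 35*I*sqrt(26)/3 (p = -1 + (sqrt(-13 - 13)*(-35) + 13)/3 = -1 + (sqrt(-26)*(-35) + 13)/3 = -1 + ((I*sqrt(26))*(-35) + 13)/3 = -1 + (-35*I*sqrt(26) + 13)/3 = -1 + (13 - 35*I*sqrt(26))/3 = -1 + (13/3 - 35*I*sqrt(26)/3) = 10/3 - 35*I*sqrt(26)/3 ≈ 3.3333 - 59.489*I)
-47*45 + p = -47*45 + (10/3 - 35*I*sqrt(26)/3) = -2115 + (10/3 - 35*I*sqrt(26)/3) = -6335/3 - 35*I*sqrt(26)/3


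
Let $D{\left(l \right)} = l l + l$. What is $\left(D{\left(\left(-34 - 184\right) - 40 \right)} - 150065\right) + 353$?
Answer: $-83406$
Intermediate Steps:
$D{\left(l \right)} = l + l^{2}$ ($D{\left(l \right)} = l^{2} + l = l + l^{2}$)
$\left(D{\left(\left(-34 - 184\right) - 40 \right)} - 150065\right) + 353 = \left(\left(\left(-34 - 184\right) - 40\right) \left(1 - 258\right) - 150065\right) + 353 = \left(\left(-218 - 40\right) \left(1 - 258\right) - 150065\right) + 353 = \left(- 258 \left(1 - 258\right) - 150065\right) + 353 = \left(\left(-258\right) \left(-257\right) - 150065\right) + 353 = \left(66306 - 150065\right) + 353 = -83759 + 353 = -83406$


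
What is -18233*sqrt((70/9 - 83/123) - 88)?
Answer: -18233*I*sqrt(1223891)/123 ≈ -1.6399e+5*I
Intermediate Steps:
-18233*sqrt((70/9 - 83/123) - 88) = -18233*sqrt(2621/369 - 88) = -18233*I*sqrt(1223891)/123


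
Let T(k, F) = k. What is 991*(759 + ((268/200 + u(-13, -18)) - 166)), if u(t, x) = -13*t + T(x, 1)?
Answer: 36931597/50 ≈ 7.3863e+5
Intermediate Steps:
u(t, x) = x - 13*t (u(t, x) = -13*t + x = x - 13*t)
991*(759 + ((268/200 + u(-13, -18)) - 166)) = 991*(759 + ((268/200 + (-18 - 13*(-13))) - 166)) = 991*(759 + ((268*(1/200) + (-18 + 169)) - 166)) = 991*(759 + ((67/50 + 151) - 166)) = 991*(759 + (7617/50 - 166)) = 991*(759 - 683/50) = 991*(37267/50) = 36931597/50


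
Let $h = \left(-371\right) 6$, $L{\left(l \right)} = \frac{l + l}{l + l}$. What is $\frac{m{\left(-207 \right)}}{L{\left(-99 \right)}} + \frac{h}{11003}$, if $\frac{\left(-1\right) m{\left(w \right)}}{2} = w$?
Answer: $\frac{4553016}{11003} \approx 413.8$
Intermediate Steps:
$L{\left(l \right)} = 1$ ($L{\left(l \right)} = \frac{2 l}{2 l} = 2 l \frac{1}{2 l} = 1$)
$m{\left(w \right)} = - 2 w$
$h = -2226$
$\frac{m{\left(-207 \right)}}{L{\left(-99 \right)}} + \frac{h}{11003} = \frac{\left(-2\right) \left(-207\right)}{1} - \frac{2226}{11003} = 414 \cdot 1 - \frac{2226}{11003} = 414 - \frac{2226}{11003} = \frac{4553016}{11003}$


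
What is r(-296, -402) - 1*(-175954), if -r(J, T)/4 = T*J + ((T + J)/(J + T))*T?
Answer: -298406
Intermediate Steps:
r(J, T) = -4*T - 4*J*T (r(J, T) = -4*(T*J + ((T + J)/(J + T))*T) = -4*(J*T + ((J + T)/(J + T))*T) = -4*(J*T + 1*T) = -4*(J*T + T) = -4*(T + J*T) = -4*T - 4*J*T)
r(-296, -402) - 1*(-175954) = -4*(-402)*(1 - 296) - 1*(-175954) = -4*(-402)*(-295) + 175954 = -474360 + 175954 = -298406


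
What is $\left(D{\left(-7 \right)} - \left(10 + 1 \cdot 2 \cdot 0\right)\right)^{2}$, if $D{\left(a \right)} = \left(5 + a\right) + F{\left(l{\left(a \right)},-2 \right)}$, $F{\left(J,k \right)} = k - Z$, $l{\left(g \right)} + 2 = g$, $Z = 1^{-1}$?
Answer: $225$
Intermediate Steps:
$Z = 1$
$l{\left(g \right)} = -2 + g$
$F{\left(J,k \right)} = -1 + k$ ($F{\left(J,k \right)} = k - 1 = -1 + k$)
$D{\left(a \right)} = 2 + a$ ($D{\left(a \right)} = \left(5 + a\right) - 3 = 2 + a$)
$\left(D{\left(-7 \right)} - \left(10 + 1 \cdot 2 \cdot 0\right)\right)^{2} = \left(\left(2 - 7\right) - \left(10 + 1 \cdot 2 \cdot 0\right)\right)^{2} = \left(-5 - \left(10 + 2 \cdot 0\right)\right)^{2} = \left(-5 - 10\right)^{2} = \left(-15\right)^{2} = 225$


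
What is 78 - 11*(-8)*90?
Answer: 7998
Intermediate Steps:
78 - 11*(-8)*90 = 78 + 88*90 = 78 + 7920 = 7998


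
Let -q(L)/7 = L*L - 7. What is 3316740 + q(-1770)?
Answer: -18613511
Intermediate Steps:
q(L) = 49 - 7*L² (q(L) = -7*(L*L - 7) = -7*(L² - 7) = -7*(-7 + L²) = 49 - 7*L²)
3316740 + q(-1770) = 3316740 + (49 - 7*(-1770)²) = 3316740 + (49 - 7*3132900) = 3316740 + (49 - 21930300) = 3316740 - 21930251 = -18613511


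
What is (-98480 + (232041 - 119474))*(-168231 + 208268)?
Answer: 564001219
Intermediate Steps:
(-98480 + (232041 - 119474))*(-168231 + 208268) = (-98480 + 112567)*40037 = 14087*40037 = 564001219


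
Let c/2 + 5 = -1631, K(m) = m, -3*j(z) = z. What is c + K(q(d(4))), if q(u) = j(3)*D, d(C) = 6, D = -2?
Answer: -3270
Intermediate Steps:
j(z) = -z/3
q(u) = 2 (q(u) = -1/3*3*(-2) = -1*(-2) = 2)
c = -3272 (c = -10 + 2*(-1631) = -10 - 3262 = -3272)
c + K(q(d(4))) = -3272 + 2 = -3270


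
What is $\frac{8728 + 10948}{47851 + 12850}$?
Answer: $\frac{19676}{60701} \approx 0.32415$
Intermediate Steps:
$\frac{8728 + 10948}{47851 + 12850} = \frac{19676}{60701}$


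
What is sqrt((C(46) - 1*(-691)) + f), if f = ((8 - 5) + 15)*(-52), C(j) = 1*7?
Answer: I*sqrt(238) ≈ 15.427*I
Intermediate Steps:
C(j) = 7
f = -936 (f = (3 + 15)*(-52) = 18*(-52) = -936)
sqrt((C(46) - 1*(-691)) + f) = sqrt((7 - 1*(-691)) - 936) = sqrt((7 + 691) - 936) = sqrt(698 - 936) = sqrt(-238) = I*sqrt(238)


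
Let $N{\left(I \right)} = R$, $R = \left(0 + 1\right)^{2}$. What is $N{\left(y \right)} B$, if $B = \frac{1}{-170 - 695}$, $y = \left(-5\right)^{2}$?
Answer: $- \frac{1}{865} \approx -0.0011561$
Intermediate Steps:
$R = 1$ ($R = 1^{2} = 1$)
$y = 25$
$N{\left(I \right)} = 1$
$B = - \frac{1}{865}$ ($B = \frac{1}{-865} = - \frac{1}{865} \approx -0.0011561$)
$N{\left(y \right)} B = 1 \left(- \frac{1}{865}\right) = - \frac{1}{865}$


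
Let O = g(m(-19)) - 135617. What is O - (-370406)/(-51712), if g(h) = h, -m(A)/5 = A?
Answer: -3504242035/25856 ≈ -1.3553e+5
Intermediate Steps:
m(A) = -5*A
O = -135522 (O = -5*(-19) - 135617 = 95 - 135617 = -135522)
O - (-370406)/(-51712) = -135522 - (-370406)/(-51712) = -135522 - (-370406)*(-1)/51712 = -135522 - 1*185203/25856 = -135522 - 185203/25856 = -3504242035/25856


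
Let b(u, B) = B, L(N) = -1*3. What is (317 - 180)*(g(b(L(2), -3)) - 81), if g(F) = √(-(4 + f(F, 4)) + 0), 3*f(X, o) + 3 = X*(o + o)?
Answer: -11097 + 137*√5 ≈ -10791.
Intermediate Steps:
L(N) = -3
f(X, o) = -1 + 2*X*o/3 (f(X, o) = -1 + (X*(o + o))/3 = -1 + (X*(2*o))/3 = -1 + (2*X*o)/3 = -1 + 2*X*o/3)
g(F) = √(-3 - 8*F/3) (g(F) = √(-(4 + (-1 + (⅔)*F*4)) + 0) = √(-(4 + (-1 + 8*F/3)) + 0) = √(-(3 + 8*F/3) + 0) = √((-3 - 8*F/3) + 0) = √(-3 - 8*F/3))
(317 - 180)*(g(b(L(2), -3)) - 81) = (317 - 180)*(√(-27 - 24*(-3))/3 - 81) = 137*(√(-27 + 72)/3 - 81) = 137*(√45/3 - 81) = 137*((3*√5)/3 - 81) = 137*(√5 - 81) = 137*(-81 + √5) = -11097 + 137*√5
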